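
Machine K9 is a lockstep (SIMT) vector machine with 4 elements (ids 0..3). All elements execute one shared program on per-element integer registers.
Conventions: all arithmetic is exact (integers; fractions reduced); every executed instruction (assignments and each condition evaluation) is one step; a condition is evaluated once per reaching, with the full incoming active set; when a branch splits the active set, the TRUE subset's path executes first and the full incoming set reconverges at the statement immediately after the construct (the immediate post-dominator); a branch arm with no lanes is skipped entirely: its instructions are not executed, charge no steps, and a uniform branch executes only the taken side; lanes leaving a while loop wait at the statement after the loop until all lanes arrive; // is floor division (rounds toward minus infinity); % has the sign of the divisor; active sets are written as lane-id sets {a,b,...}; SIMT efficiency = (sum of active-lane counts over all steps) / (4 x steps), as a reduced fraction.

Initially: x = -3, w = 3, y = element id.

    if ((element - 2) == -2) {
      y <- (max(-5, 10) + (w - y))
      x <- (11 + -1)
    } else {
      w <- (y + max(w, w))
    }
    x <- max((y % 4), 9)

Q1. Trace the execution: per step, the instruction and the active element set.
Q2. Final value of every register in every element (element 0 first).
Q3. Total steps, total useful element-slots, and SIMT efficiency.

step 0: eval ((element - 2) == -2)   {0,1,2,3}
step 1: y <- (max(-5, 10) + (w - y)) {0}
step 2: x <- (11 + -1)               {0}
step 3: w <- (y + max(w, w))         {1,2,3}
step 4: x <- max((y % 4), 9)         {0,1,2,3}

Answer: 5 steps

x: 9,9,9,9
w: 3,4,5,6
y: 13,1,2,3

steps = 5; useful = 13; efficiency = 13/20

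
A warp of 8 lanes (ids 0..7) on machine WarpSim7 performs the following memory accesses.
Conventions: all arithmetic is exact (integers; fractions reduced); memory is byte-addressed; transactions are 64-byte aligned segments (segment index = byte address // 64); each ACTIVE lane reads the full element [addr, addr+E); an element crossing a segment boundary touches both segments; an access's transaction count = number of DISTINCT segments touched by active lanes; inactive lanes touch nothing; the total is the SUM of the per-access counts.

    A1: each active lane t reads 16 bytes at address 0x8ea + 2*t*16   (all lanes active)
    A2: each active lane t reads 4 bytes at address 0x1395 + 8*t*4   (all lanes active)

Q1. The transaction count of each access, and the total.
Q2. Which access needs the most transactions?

A1: 5 transactions
A2: 4 transactions

Answer: 5,4; total 9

Answer: A1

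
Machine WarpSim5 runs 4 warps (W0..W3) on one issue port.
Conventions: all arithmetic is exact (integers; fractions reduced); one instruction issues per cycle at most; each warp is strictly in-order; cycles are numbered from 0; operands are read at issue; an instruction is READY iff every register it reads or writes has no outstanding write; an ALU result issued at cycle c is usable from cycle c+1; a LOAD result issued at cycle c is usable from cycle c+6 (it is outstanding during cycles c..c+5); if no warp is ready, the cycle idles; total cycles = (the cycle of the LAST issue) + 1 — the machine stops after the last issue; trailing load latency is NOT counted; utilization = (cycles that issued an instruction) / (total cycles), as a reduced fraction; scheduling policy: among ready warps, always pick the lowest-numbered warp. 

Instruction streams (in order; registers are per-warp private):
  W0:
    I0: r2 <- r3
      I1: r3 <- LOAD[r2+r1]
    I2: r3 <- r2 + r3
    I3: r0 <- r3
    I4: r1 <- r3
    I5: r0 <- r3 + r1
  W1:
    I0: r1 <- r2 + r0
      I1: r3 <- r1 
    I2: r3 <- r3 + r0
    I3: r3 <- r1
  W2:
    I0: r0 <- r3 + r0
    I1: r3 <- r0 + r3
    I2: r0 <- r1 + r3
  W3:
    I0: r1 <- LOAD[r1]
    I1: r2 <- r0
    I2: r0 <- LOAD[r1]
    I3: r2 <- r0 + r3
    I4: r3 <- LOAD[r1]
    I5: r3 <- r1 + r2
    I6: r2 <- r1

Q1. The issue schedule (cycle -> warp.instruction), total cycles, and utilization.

cycle 0: W0.I0
cycle 1: W0.I1
cycle 2: W1.I0
cycle 3: W1.I1
cycle 4: W1.I2
cycle 5: W1.I3
cycle 6: W2.I0
cycle 7: W0.I2
cycle 8: W0.I3
cycle 9: W0.I4
cycle 10: W0.I5
cycle 11: W2.I1
cycle 12: W2.I2
cycle 13: W3.I0
cycle 14: W3.I1
cycle 15: idle
cycle 16: idle
cycle 17: idle
cycle 18: idle
cycle 19: W3.I2
cycle 20: idle
cycle 21: idle
cycle 22: idle
cycle 23: idle
cycle 24: idle
cycle 25: W3.I3
cycle 26: W3.I4
cycle 27: idle
cycle 28: idle
cycle 29: idle
cycle 30: idle
cycle 31: idle
cycle 32: W3.I5
cycle 33: W3.I6

Answer: 34 cycles, utilization 10/17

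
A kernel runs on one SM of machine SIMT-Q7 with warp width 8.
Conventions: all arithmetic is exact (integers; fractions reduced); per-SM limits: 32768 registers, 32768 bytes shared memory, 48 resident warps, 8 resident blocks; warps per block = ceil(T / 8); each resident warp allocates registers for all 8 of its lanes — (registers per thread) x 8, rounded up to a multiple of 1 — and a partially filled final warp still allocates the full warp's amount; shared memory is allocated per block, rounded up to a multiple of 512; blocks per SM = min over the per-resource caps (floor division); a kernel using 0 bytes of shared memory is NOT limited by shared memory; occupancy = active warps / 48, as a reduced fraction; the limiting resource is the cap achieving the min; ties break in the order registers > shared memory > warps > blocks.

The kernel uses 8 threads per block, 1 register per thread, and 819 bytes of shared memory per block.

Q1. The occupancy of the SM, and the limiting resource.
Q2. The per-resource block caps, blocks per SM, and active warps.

Answer: occupancy 1/6, limited by blocks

registers: 4096 blocks
shared memory: 32 blocks
warps: 48 blocks
blocks: 8 blocks

Answer: 8 blocks, 8 active warps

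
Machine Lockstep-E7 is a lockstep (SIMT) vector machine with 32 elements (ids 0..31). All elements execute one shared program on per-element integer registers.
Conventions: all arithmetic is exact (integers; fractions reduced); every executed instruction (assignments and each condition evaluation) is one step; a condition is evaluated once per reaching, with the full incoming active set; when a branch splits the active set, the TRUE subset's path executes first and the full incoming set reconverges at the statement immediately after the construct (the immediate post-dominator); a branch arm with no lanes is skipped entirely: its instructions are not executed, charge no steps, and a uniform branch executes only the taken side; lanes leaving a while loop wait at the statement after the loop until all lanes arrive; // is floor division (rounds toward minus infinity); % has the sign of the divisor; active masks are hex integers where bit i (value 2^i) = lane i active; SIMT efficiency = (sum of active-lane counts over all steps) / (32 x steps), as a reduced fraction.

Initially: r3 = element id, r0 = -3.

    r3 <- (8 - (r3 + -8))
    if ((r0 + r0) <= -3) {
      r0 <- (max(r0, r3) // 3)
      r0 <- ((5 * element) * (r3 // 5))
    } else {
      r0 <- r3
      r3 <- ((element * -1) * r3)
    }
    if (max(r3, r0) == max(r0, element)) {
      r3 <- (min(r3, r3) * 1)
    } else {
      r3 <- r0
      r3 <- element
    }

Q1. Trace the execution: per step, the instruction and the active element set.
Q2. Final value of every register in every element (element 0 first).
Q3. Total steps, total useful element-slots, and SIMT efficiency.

step 0: r3 <- (8 - (r3 + -8))        0xffffffff
step 1: eval ((r0 + r0) <= -3)       0xffffffff
step 2: r0 <- (max(r0, r3) // 3)     0xffffffff
step 3: r0 <- ((5 * element) * (r3 // 5)) 0xffffffff
step 4: eval (max(r3, r0) == max(r0, element)) 0xffffffff
step 5: r3 <- (min(r3, r3) * 1)      0x00000ffe
step 6: r3 <- r0                     0xfffff001
step 7: r3 <- element                0xfffff001

Answer: 8 steps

r3: 0,15,14,13,12,11,10,9,8,7,6,5,12,13,14,15,16,17,18,19,20,21,22,23,24,25,26,27,28,29,30,31
r0: 0,15,20,30,40,50,60,35,40,45,50,55,0,0,0,0,0,-85,-90,-95,-100,-105,-220,-230,-240,-250,-260,-405,-420,-435,-450,-465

steps = 8; useful = 213; efficiency = 213/256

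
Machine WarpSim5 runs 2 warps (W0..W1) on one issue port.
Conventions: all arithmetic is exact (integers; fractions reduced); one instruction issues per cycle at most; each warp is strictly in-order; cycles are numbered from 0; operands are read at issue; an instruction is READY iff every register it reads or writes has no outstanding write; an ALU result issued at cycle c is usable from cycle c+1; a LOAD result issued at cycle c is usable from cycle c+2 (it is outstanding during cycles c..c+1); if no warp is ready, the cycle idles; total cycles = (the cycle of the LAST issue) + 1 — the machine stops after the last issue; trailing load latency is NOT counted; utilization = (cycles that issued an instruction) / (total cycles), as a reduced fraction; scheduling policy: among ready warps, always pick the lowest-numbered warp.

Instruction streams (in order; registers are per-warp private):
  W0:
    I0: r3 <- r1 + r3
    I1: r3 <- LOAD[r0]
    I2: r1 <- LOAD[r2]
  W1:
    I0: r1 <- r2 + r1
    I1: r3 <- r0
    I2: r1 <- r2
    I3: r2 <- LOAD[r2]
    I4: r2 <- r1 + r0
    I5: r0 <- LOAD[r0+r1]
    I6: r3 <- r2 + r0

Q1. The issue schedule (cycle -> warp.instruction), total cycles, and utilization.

cycle 0: W0.I0
cycle 1: W0.I1
cycle 2: W0.I2
cycle 3: W1.I0
cycle 4: W1.I1
cycle 5: W1.I2
cycle 6: W1.I3
cycle 7: idle
cycle 8: W1.I4
cycle 9: W1.I5
cycle 10: idle
cycle 11: W1.I6

Answer: 12 cycles, utilization 5/6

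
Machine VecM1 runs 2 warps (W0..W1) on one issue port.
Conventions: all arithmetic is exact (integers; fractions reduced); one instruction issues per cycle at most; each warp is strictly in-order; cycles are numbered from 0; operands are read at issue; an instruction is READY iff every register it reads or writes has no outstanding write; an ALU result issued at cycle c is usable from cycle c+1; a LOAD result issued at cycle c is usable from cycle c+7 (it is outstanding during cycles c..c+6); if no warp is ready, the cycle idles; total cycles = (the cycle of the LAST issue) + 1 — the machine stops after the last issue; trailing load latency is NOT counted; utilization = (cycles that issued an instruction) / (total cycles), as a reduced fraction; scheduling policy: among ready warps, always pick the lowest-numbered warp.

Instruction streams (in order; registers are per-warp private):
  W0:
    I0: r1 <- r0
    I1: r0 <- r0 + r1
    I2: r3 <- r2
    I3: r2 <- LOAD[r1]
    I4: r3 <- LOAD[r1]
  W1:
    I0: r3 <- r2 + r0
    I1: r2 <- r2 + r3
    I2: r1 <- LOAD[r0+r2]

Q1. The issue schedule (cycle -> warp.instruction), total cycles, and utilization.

cycle 0: W0.I0
cycle 1: W0.I1
cycle 2: W0.I2
cycle 3: W0.I3
cycle 4: W0.I4
cycle 5: W1.I0
cycle 6: W1.I1
cycle 7: W1.I2

Answer: 8 cycles, utilization 1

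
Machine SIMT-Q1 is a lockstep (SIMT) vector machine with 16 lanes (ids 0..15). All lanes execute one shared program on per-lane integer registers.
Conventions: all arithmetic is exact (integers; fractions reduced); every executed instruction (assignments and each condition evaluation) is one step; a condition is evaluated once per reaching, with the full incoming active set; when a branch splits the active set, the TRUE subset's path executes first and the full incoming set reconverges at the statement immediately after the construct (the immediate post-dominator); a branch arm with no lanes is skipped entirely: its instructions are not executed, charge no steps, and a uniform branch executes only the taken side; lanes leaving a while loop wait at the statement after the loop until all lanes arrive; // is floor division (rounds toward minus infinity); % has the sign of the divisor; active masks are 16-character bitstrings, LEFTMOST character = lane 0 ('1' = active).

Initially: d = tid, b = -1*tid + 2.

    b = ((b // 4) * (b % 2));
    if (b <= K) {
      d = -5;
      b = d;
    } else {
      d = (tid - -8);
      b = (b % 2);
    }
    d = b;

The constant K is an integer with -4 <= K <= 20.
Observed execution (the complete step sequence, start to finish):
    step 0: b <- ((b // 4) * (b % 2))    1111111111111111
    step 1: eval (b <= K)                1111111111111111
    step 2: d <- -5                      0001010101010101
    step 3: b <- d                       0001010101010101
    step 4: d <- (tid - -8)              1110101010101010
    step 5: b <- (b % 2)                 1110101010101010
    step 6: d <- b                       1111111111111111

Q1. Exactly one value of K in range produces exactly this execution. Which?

Answer: K = -1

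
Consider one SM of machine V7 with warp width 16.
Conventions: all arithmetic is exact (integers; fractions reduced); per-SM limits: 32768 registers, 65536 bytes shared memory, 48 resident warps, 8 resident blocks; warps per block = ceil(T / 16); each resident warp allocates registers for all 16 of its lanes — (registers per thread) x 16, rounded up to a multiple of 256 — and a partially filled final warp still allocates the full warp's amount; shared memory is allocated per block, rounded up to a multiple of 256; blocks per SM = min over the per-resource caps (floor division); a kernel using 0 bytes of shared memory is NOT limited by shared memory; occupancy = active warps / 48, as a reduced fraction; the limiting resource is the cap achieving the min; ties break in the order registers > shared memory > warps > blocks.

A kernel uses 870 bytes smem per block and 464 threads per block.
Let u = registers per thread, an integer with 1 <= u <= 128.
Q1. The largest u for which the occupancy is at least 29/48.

Answer: u = 64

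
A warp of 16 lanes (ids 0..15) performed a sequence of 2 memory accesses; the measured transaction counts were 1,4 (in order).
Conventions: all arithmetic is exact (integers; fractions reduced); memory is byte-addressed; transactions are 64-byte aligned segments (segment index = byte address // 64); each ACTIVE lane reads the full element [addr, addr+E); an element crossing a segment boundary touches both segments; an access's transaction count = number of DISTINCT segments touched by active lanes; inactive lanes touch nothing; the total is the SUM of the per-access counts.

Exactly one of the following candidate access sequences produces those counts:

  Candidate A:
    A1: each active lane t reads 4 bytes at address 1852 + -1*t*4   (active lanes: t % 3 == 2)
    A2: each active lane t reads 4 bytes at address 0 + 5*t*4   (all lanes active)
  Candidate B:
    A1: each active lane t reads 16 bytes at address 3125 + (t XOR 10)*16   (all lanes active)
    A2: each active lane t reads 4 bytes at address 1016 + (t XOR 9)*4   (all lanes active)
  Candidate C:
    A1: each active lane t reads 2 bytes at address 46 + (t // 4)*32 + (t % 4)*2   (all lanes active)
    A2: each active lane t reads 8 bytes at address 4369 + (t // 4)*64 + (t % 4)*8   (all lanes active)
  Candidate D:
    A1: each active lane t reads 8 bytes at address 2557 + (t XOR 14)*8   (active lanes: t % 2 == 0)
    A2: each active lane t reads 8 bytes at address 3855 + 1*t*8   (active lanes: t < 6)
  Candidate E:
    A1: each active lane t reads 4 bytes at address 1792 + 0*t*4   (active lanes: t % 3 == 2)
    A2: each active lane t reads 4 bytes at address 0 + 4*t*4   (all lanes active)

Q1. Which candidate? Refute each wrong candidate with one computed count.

A: A2 gives 5 transactions, not 4
B: A1 gives 5 transactions, not 1
C: A1 gives 3 transactions, not 1
D: A1 gives 3 transactions, not 1
E: all counts match (1,4)

Answer: E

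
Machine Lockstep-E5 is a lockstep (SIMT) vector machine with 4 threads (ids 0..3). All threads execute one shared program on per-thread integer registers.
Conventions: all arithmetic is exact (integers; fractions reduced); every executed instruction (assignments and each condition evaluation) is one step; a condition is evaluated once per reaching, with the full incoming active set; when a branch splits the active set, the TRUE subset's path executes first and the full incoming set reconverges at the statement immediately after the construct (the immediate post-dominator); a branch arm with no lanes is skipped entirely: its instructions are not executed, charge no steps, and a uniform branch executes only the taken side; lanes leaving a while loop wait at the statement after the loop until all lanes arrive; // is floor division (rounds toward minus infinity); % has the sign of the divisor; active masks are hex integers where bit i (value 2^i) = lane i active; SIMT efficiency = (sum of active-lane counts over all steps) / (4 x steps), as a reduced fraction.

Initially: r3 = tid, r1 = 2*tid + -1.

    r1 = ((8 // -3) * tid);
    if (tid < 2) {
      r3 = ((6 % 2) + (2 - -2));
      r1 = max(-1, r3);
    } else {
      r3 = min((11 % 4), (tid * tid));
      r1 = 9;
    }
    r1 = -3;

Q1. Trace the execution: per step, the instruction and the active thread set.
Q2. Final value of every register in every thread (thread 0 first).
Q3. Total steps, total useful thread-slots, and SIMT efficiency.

step 0: r1 <- ((8 // -3) * tid)      0xf
step 1: eval (tid < 2)               0xf
step 2: r3 <- ((6 % 2) + (2 - -2))   0x3
step 3: r1 <- max(-1, r3)            0x3
step 4: r3 <- min((11 % 4), (tid * tid)) 0xc
step 5: r1 <- 9                      0xc
step 6: r1 <- -3                     0xf

Answer: 7 steps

r3: 4,4,3,3
r1: -3,-3,-3,-3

steps = 7; useful = 20; efficiency = 20/28 = 5/7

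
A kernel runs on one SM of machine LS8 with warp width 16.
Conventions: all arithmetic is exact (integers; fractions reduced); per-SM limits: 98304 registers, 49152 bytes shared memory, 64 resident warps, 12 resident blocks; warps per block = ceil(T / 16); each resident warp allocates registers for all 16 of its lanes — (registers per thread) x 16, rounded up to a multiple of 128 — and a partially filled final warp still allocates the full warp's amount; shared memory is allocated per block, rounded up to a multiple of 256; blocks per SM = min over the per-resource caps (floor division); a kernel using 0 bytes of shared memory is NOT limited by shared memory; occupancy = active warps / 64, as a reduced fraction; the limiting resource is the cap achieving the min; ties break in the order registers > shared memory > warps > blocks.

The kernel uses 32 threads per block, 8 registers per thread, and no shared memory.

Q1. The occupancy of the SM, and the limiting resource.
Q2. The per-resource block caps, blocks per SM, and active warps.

Answer: occupancy 3/8, limited by blocks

registers: 384 blocks
shared memory: no limit (kernel uses none)
warps: 32 blocks
blocks: 12 blocks

Answer: 12 blocks, 24 active warps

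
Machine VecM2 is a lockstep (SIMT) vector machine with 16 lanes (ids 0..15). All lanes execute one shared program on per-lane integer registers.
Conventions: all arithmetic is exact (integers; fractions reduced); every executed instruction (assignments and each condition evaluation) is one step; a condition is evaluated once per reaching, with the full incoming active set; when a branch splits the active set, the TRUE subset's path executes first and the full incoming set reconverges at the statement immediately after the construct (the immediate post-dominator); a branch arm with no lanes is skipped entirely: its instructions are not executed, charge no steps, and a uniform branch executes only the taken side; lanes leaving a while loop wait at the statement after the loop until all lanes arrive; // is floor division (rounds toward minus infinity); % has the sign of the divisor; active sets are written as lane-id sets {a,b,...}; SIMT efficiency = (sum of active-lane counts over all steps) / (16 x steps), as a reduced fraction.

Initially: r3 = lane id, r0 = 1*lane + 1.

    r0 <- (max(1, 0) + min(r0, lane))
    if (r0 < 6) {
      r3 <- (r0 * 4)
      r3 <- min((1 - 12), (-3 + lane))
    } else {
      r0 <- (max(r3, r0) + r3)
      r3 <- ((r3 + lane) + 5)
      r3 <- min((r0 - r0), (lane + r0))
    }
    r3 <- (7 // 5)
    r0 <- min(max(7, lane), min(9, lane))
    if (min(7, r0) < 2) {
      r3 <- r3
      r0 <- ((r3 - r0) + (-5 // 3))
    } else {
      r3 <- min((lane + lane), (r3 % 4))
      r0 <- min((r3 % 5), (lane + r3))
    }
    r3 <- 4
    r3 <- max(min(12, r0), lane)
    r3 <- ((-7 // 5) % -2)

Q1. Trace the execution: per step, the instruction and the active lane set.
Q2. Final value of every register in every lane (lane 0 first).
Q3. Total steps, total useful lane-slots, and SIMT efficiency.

step 0: r0 <- (max(1, 0) + min(r0, lane)) {0,1,2,3,4,5,6,7,8,9,10,11,12,13,14,15}
step 1: eval (r0 < 6)                {0,1,2,3,4,5,6,7,8,9,10,11,12,13,14,15}
step 2: r3 <- (r0 * 4)               {0,1,2,3,4}
step 3: r3 <- min((1 - 12), (-3 + lane)) {0,1,2,3,4}
step 4: r0 <- (max(r3, r0) + r3)     {5,6,7,8,9,10,11,12,13,14,15}
step 5: r3 <- ((r3 + lane) + 5)      {5,6,7,8,9,10,11,12,13,14,15}
step 6: r3 <- min((r0 - r0), (lane + r0)) {5,6,7,8,9,10,11,12,13,14,15}
step 7: r3 <- (7 // 5)               {0,1,2,3,4,5,6,7,8,9,10,11,12,13,14,15}
step 8: r0 <- min(max(7, lane), min(9, lane)) {0,1,2,3,4,5,6,7,8,9,10,11,12,13,14,15}
step 9: eval (min(7, r0) < 2)        {0,1,2,3,4,5,6,7,8,9,10,11,12,13,14,15}
step 10: r3 <- r3                     {0,1}
step 11: r0 <- ((r3 - r0) + (-5 // 3)) {0,1}
step 12: r3 <- min((lane + lane), (r3 % 4)) {2,3,4,5,6,7,8,9,10,11,12,13,14,15}
step 13: r0 <- min((r3 % 5), (lane + r3)) {2,3,4,5,6,7,8,9,10,11,12,13,14,15}
step 14: r3 <- 4                      {0,1,2,3,4,5,6,7,8,9,10,11,12,13,14,15}
step 15: r3 <- max(min(12, r0), lane) {0,1,2,3,4,5,6,7,8,9,10,11,12,13,14,15}
step 16: r3 <- ((-7 // 5) % -2)       {0,1,2,3,4,5,6,7,8,9,10,11,12,13,14,15}

Answer: 17 steps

r3: 0,0,0,0,0,0,0,0,0,0,0,0,0,0,0,0
r0: -1,-2,1,1,1,1,1,1,1,1,1,1,1,1,1,1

steps = 17; useful = 203; efficiency = 203/272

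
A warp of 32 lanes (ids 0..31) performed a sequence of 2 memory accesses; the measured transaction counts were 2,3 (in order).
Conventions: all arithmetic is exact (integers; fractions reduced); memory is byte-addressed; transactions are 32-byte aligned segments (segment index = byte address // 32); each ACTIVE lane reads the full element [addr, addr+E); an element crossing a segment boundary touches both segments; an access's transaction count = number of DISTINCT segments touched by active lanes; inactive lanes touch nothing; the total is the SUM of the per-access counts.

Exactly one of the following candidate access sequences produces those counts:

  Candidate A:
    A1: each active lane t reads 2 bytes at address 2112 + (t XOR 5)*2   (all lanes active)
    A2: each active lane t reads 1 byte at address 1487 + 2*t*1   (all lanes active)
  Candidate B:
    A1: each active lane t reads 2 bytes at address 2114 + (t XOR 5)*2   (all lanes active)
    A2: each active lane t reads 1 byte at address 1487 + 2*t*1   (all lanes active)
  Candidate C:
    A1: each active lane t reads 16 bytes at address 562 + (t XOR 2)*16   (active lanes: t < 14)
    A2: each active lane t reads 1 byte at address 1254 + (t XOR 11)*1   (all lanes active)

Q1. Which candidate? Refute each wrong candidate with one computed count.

B: A1 gives 3 transactions, not 2
C: A1 gives 9 transactions, not 2
A: all counts match (2,3)

Answer: A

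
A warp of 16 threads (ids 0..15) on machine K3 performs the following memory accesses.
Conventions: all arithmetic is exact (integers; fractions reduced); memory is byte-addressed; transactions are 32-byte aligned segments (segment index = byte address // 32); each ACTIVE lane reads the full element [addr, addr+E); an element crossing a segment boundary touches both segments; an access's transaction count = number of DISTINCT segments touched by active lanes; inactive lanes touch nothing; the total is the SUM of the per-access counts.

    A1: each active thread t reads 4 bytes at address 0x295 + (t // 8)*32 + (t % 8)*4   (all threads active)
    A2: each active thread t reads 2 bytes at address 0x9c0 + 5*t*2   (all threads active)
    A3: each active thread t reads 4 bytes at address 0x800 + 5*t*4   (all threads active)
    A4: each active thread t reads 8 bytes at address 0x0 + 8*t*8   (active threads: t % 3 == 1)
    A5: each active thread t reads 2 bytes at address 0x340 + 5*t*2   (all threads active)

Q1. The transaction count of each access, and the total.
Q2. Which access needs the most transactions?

A1: 3 transactions
A2: 5 transactions
A3: 10 transactions
A4: 5 transactions
A5: 5 transactions

Answer: 3,5,10,5,5; total 28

Answer: A3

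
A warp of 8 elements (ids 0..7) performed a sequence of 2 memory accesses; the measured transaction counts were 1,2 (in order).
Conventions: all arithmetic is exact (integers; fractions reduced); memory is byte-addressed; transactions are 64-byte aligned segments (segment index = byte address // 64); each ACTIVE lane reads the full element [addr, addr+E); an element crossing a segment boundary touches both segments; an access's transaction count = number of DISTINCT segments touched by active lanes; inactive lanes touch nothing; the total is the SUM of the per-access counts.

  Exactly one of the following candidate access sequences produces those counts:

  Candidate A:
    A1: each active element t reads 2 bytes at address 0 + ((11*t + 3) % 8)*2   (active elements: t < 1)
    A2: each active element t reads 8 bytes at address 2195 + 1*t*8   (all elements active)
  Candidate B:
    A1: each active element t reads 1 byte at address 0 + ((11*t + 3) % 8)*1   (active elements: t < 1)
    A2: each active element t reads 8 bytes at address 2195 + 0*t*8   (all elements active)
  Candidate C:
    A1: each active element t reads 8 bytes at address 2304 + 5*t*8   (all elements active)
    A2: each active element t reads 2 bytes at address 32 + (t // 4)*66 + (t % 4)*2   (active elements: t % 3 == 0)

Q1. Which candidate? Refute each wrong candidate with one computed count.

B: A2 gives 1 transaction, not 2
C: A1 gives 5 transactions, not 1
A: all counts match (1,2)

Answer: A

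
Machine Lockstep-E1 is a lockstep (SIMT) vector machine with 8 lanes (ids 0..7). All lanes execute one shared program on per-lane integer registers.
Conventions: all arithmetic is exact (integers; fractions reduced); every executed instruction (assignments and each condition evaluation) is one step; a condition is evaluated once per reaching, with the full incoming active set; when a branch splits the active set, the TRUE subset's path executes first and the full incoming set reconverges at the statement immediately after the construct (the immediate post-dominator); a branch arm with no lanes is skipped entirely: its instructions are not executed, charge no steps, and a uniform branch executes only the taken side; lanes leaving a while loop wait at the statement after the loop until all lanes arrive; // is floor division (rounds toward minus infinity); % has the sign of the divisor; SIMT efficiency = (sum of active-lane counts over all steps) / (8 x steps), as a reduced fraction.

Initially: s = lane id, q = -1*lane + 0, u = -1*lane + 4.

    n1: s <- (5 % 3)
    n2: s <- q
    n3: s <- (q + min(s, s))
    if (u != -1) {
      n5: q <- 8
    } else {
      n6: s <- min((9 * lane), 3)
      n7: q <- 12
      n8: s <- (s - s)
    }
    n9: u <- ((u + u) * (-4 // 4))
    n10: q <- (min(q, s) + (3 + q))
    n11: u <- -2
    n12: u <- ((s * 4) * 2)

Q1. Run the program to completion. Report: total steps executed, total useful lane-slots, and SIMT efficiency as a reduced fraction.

Answer: 12 steps, 74 useful, 37/48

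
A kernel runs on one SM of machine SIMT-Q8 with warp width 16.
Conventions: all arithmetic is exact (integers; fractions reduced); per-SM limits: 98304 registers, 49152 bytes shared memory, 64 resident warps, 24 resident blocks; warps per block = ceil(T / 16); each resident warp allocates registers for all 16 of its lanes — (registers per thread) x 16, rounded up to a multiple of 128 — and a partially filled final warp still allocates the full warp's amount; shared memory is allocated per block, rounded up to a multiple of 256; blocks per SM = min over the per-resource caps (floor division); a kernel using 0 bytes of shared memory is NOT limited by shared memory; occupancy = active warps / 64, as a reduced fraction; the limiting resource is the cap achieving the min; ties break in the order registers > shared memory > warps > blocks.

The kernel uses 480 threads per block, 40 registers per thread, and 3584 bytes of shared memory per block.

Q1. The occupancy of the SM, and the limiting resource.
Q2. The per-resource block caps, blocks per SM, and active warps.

Answer: occupancy 15/16, limited by warps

registers: 5 blocks
shared memory: 13 blocks
warps: 2 blocks
blocks: 24 blocks

Answer: 2 blocks, 60 active warps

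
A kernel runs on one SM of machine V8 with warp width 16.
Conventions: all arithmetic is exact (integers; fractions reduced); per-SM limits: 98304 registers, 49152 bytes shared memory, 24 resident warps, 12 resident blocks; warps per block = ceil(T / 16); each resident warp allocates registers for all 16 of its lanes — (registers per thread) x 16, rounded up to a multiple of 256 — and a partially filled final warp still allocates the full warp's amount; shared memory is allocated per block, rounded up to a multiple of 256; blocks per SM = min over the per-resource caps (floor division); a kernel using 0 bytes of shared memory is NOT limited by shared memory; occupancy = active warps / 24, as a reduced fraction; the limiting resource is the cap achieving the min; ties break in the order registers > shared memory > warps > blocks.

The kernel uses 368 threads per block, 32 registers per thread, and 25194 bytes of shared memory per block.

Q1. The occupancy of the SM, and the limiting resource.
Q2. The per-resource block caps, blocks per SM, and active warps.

Answer: occupancy 23/24, limited by shared memory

registers: 8 blocks
shared memory: 1 block
warps: 1 block
blocks: 12 blocks

Answer: 1 block, 23 active warps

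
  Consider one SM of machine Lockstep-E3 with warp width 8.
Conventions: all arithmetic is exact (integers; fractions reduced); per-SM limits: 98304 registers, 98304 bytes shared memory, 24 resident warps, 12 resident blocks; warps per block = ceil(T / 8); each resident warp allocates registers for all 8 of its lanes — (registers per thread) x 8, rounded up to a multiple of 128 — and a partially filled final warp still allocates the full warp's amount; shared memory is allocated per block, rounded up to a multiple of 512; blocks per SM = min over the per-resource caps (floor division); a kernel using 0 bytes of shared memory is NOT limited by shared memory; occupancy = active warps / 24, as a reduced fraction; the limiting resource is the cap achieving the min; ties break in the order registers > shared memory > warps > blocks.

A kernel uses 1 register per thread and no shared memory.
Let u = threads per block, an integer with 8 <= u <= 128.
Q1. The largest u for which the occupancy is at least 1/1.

Answer: u = 96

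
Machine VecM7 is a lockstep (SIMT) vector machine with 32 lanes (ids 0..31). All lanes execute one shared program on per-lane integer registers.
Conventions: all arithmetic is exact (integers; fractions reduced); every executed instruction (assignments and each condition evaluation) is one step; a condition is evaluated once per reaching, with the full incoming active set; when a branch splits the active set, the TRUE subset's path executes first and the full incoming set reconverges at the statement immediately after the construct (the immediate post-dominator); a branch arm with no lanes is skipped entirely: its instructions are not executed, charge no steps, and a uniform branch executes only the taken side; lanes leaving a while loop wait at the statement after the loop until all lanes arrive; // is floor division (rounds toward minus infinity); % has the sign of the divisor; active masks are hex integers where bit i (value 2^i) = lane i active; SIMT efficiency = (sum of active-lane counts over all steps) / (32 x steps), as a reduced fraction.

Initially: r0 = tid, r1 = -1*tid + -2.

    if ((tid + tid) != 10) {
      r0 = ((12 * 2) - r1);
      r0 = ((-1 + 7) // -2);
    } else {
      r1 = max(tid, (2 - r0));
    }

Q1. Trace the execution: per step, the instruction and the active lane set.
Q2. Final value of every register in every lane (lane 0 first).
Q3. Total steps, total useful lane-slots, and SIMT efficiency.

step 0: eval ((tid + tid) != 10)     0xffffffff
step 1: r0 <- ((12 * 2) - r1)        0xffffffdf
step 2: r0 <- ((-1 + 7) // -2)       0xffffffdf
step 3: r1 <- max(tid, (2 - r0))     0x00000020

Answer: 4 steps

r0: -3,-3,-3,-3,-3,5,-3,-3,-3,-3,-3,-3,-3,-3,-3,-3,-3,-3,-3,-3,-3,-3,-3,-3,-3,-3,-3,-3,-3,-3,-3,-3
r1: -2,-3,-4,-5,-6,5,-8,-9,-10,-11,-12,-13,-14,-15,-16,-17,-18,-19,-20,-21,-22,-23,-24,-25,-26,-27,-28,-29,-30,-31,-32,-33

steps = 4; useful = 95; efficiency = 95/128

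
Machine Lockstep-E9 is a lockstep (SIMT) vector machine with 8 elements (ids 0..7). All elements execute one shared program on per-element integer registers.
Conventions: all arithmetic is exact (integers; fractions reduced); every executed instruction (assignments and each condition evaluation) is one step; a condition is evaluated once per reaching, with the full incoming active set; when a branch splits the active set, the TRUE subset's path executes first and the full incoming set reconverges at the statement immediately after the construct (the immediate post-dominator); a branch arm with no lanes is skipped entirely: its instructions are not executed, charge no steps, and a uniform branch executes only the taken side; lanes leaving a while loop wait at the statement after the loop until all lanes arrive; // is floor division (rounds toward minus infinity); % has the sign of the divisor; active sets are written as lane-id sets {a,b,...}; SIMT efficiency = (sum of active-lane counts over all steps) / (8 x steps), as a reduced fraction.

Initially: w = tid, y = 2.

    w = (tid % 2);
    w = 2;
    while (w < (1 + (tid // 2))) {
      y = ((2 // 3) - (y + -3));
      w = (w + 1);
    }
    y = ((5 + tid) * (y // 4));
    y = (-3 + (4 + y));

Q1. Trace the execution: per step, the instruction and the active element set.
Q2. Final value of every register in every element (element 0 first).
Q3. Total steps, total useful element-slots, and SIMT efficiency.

step 0: w <- (tid % 2)               {0,1,2,3,4,5,6,7}
step 1: w <- 2                       {0,1,2,3,4,5,6,7}
step 2: eval (w < (1 + (tid // 2)))  {0,1,2,3,4,5,6,7}
step 3: y <- ((2 // 3) - (y + -3))   {4,5,6,7}
step 4: w <- (w + 1)                 {4,5,6,7}
step 5: eval (w < (1 + (tid // 2)))  {4,5,6,7}
step 6: y <- ((2 // 3) - (y + -3))   {6,7}
step 7: w <- (w + 1)                 {6,7}
step 8: eval (w < (1 + (tid // 2)))  {6,7}
step 9: y <- ((5 + tid) * (y // 4))  {0,1,2,3,4,5,6,7}
step 10: y <- (-3 + (4 + y))          {0,1,2,3,4,5,6,7}

Answer: 11 steps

w: 2,2,2,2,3,3,4,4
y: 1,1,1,1,1,1,1,1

steps = 11; useful = 58; efficiency = 58/88 = 29/44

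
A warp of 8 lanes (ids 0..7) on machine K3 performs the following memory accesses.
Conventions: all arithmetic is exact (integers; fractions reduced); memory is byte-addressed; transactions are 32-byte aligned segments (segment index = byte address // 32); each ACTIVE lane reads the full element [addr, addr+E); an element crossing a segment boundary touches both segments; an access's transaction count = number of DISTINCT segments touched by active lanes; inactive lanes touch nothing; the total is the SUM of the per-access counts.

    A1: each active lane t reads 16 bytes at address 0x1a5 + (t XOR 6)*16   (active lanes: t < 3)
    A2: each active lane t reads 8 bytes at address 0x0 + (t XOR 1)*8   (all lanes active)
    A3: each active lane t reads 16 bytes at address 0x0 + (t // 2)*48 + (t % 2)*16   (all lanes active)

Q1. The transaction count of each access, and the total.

A1: 3 transactions
A2: 2 transactions
A3: 6 transactions

Answer: 3,2,6; total 11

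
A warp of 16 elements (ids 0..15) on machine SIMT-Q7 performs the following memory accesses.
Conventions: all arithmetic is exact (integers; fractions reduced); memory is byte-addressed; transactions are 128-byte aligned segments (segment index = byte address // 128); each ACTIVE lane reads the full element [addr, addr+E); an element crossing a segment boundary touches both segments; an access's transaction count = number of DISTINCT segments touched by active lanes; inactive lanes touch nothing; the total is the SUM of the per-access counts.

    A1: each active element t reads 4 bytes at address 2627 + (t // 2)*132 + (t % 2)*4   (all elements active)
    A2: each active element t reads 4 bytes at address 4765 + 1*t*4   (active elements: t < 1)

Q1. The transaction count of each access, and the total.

A1: 8 transactions
A2: 1 transaction

Answer: 8,1; total 9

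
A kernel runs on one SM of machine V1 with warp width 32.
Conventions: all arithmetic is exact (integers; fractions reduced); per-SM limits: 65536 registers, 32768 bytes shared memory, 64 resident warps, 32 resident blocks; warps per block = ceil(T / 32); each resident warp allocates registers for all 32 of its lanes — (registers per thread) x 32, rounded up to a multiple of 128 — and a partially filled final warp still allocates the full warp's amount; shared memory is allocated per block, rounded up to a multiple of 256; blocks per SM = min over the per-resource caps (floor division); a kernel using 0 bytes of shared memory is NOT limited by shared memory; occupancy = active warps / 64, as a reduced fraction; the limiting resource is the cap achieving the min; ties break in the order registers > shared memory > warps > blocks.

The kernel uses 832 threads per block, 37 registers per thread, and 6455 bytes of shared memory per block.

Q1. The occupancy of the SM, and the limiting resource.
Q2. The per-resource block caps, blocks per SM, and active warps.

Answer: occupancy 13/32, limited by registers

registers: 1 block
shared memory: 4 blocks
warps: 2 blocks
blocks: 32 blocks

Answer: 1 block, 26 active warps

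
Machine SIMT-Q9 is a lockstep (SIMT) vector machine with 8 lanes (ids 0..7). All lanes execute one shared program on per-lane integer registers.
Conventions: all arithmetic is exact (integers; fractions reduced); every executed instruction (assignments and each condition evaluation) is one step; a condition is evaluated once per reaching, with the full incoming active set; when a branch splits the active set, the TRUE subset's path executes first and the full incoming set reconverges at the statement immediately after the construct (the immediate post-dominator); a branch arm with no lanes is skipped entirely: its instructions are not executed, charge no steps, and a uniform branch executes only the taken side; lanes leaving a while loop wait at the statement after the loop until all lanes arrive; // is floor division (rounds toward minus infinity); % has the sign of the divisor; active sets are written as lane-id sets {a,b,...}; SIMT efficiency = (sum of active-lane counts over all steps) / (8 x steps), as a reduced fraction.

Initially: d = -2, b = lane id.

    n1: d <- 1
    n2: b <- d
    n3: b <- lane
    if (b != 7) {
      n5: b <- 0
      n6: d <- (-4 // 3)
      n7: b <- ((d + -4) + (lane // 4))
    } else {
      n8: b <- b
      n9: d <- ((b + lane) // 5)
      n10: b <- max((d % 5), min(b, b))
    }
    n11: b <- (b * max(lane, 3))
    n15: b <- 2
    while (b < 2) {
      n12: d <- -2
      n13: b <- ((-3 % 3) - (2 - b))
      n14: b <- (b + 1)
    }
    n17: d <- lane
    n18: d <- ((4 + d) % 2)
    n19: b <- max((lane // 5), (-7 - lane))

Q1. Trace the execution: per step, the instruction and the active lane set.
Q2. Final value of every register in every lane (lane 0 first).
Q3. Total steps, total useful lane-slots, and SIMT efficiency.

step 0: d <- 1                       {0,1,2,3,4,5,6,7}
step 1: b <- d                       {0,1,2,3,4,5,6,7}
step 2: b <- lane                    {0,1,2,3,4,5,6,7}
step 3: eval (b != 7)                {0,1,2,3,4,5,6,7}
step 4: b <- 0                       {0,1,2,3,4,5,6}
step 5: d <- (-4 // 3)               {0,1,2,3,4,5,6}
step 6: b <- ((d + -4) + (lane // 4)) {0,1,2,3,4,5,6}
step 7: b <- b                       {7}
step 8: d <- ((b + lane) // 5)       {7}
step 9: b <- max((d % 5), min(b, b)) {7}
step 10: b <- (b * max(lane, 3))      {0,1,2,3,4,5,6,7}
step 11: b <- 2                       {0,1,2,3,4,5,6,7}
step 12: eval (b < 2)                 {0,1,2,3,4,5,6,7}
step 13: d <- lane                    {0,1,2,3,4,5,6,7}
step 14: d <- ((4 + d) % 2)           {0,1,2,3,4,5,6,7}
step 15: b <- max((lane // 5), (-7 - lane)) {0,1,2,3,4,5,6,7}

Answer: 16 steps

d: 0,1,0,1,0,1,0,1
b: 0,0,0,0,0,1,1,1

steps = 16; useful = 104; efficiency = 104/128 = 13/16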